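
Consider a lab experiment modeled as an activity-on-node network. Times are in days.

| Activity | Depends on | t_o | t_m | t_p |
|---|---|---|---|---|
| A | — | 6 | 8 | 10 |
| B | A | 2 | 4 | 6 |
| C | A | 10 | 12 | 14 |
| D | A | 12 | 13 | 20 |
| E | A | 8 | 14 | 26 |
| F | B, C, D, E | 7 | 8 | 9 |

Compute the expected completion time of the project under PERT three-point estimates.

31 days

te_A = (6 + 4·8 + 10)/6 = 48/6 = 8
te_B = (2 + 4·4 + 6)/6 = 24/6 = 4
te_C = (10 + 4·12 + 14)/6 = 72/6 = 12
te_D = (12 + 4·13 + 20)/6 = 84/6 = 14
te_E = (8 + 4·14 + 26)/6 = 90/6 = 15
te_F = (7 + 4·8 + 9)/6 = 48/6 = 8

Forward pass:
ES_A = 0; EF_A = 8
ES_B = 8; EF_B = 8+4 = 12
ES_C = 8; EF_C = 8+12 = 20
ES_D = 8; EF_D = 8+14 = 22
ES_E = 8; EF_E = 8+15 = 23
ES_F = max(EF_B=12, EF_C=20, EF_D=22, EF_E=23) = 23; EF_F = 23+8 = 31
Expected project duration μ = 31 days. Critical path: A → E → F.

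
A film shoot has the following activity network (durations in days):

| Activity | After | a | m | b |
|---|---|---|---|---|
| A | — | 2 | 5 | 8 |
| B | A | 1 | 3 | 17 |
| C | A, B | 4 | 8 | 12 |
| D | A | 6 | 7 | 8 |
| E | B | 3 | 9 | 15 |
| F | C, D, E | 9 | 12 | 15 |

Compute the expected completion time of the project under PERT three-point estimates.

31 days

te_A = (2 + 4·5 + 8)/6 = 30/6 = 5
te_B = (1 + 4·3 + 17)/6 = 30/6 = 5
te_C = (4 + 4·8 + 12)/6 = 48/6 = 8
te_D = (6 + 4·7 + 8)/6 = 42/6 = 7
te_E = (3 + 4·9 + 15)/6 = 54/6 = 9
te_F = (9 + 4·12 + 15)/6 = 72/6 = 12

Forward pass:
ES_A = 0; EF_A = 5
ES_B = 5; EF_B = 5+5 = 10
ES_C = max(EF_A=5, EF_B=10) = 10; EF_C = 10+8 = 18
ES_D = 5; EF_D = 5+7 = 12
ES_E = 10; EF_E = 10+9 = 19
ES_F = max(EF_C=18, EF_D=12, EF_E=19) = 19; EF_F = 19+12 = 31
Expected project duration μ = 31 days. Critical path: A → B → E → F.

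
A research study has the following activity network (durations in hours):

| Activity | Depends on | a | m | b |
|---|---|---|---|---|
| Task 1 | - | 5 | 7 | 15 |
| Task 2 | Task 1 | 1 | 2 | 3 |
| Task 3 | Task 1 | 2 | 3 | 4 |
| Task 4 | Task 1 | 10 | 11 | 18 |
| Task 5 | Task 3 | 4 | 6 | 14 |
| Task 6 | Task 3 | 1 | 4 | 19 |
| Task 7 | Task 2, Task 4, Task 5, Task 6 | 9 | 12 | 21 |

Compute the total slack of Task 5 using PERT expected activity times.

2 hours

te_Task 1 = (5 + 4·7 + 15)/6 = 48/6 = 8
te_Task 2 = (1 + 4·2 + 3)/6 = 12/6 = 2
te_Task 3 = (2 + 4·3 + 4)/6 = 18/6 = 3
te_Task 4 = (10 + 4·11 + 18)/6 = 72/6 = 12
te_Task 5 = (4 + 4·6 + 14)/6 = 42/6 = 7
te_Task 6 = (1 + 4·4 + 19)/6 = 36/6 = 6
te_Task 7 = (9 + 4·12 + 21)/6 = 78/6 = 13

Forward pass:
ES_Task 1 = 0; EF_Task 1 = 8
ES_Task 2 = 8; EF_Task 2 = 8+2 = 10
ES_Task 3 = 8; EF_Task 3 = 8+3 = 11
ES_Task 4 = 8; EF_Task 4 = 8+12 = 20
ES_Task 5 = 11; EF_Task 5 = 11+7 = 18
ES_Task 6 = 11; EF_Task 6 = 11+6 = 17
ES_Task 7 = max(EF_Task 2=10, EF_Task 4=20, EF_Task 5=18, EF_Task 6=17) = 20; EF_Task 7 = 20+13 = 33
Expected project duration μ = 33 hours. Critical path: Task 1 → Task 4 → Task 7.

Backward pass:
LF_Task 7 = 33; LS_Task 7 = 33−13 = 20
LF_Task 6 = LS_Task 7 = 20; LS_Task 6 = 20−6 = 14
LF_Task 5 = LS_Task 7 = 20; LS_Task 5 = 20−7 = 13
LF_Task 4 = LS_Task 7 = 20; LS_Task 4 = 20−12 = 8
LF_Task 3 = min(LS_Task 5=13, LS_Task 6=14) = 13; LS_Task 3 = 13−3 = 10
LF_Task 2 = LS_Task 7 = 20; LS_Task 2 = 20−2 = 18
LF_Task 1 = min(LS_Task 2=18, LS_Task 3=10, LS_Task 4=8) = 8; LS_Task 1 = 8−8 = 0
Slack_Task 5 = LS_Task 5 − ES_Task 5 = 13 − 11 = 2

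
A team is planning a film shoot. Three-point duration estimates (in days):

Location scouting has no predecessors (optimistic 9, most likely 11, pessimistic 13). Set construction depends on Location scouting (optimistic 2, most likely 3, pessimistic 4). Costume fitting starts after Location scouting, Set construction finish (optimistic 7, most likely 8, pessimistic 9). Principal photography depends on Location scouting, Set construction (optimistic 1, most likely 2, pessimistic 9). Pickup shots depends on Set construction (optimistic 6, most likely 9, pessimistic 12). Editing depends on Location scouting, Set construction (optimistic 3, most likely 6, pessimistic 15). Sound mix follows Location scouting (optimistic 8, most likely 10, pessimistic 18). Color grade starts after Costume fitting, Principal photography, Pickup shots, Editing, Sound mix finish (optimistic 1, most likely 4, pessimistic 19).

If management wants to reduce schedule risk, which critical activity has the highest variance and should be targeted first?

te_Location scouting = (9 + 4·11 + 13)/6 = 66/6 = 11; σ²_Location scouting = ((13−9)/6)² = 0.444
te_Set construction = (2 + 4·3 + 4)/6 = 18/6 = 3; σ²_Set construction = ((4−2)/6)² = 0.111
te_Costume fitting = (7 + 4·8 + 9)/6 = 48/6 = 8; σ²_Costume fitting = ((9−7)/6)² = 0.111
te_Principal photography = (1 + 4·2 + 9)/6 = 18/6 = 3; σ²_Principal photography = ((9−1)/6)² = 1.778
te_Pickup shots = (6 + 4·9 + 12)/6 = 54/6 = 9; σ²_Pickup shots = ((12−6)/6)² = 1.000
te_Editing = (3 + 4·6 + 15)/6 = 42/6 = 7; σ²_Editing = ((15−3)/6)² = 4.000
te_Sound mix = (8 + 4·10 + 18)/6 = 66/6 = 11; σ²_Sound mix = ((18−8)/6)² = 2.778
te_Color grade = (1 + 4·4 + 19)/6 = 36/6 = 6; σ²_Color grade = ((19−1)/6)² = 9.000

Forward pass:
ES_Location scouting = 0; EF_Location scouting = 11
ES_Set construction = 11; EF_Set construction = 11+3 = 14
ES_Costume fitting = max(EF_Location scouting=11, EF_Set construction=14) = 14; EF_Costume fitting = 14+8 = 22
ES_Principal photography = max(EF_Location scouting=11, EF_Set construction=14) = 14; EF_Principal photography = 14+3 = 17
ES_Pickup shots = 14; EF_Pickup shots = 14+9 = 23
ES_Editing = max(EF_Location scouting=11, EF_Set construction=14) = 14; EF_Editing = 14+7 = 21
ES_Sound mix = 11; EF_Sound mix = 11+11 = 22
ES_Color grade = max(EF_Costume fitting=22, EF_Principal photography=17, EF_Pickup shots=23, EF_Editing=21, EF_Sound mix=22) = 23; EF_Color grade = 23+6 = 29
Expected project duration μ = 29 days. Critical path: Location scouting → Set construction → Pickup shots → Color grade.

Variances on critical path: σ²_Location scouting=0.444, σ²_Set construction=0.111, σ²_Pickup shots=1.000, σ²_Color grade=9.000.
Largest is σ²_Color grade = 9.000.

Color grade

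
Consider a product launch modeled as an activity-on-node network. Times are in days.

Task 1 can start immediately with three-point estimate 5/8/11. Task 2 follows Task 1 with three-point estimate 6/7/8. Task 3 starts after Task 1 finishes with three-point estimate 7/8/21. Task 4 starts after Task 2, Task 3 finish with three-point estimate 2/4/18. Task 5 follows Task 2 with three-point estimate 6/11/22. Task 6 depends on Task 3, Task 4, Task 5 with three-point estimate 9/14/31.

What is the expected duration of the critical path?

te_Task 1 = (5 + 4·8 + 11)/6 = 48/6 = 8
te_Task 2 = (6 + 4·7 + 8)/6 = 42/6 = 7
te_Task 3 = (7 + 4·8 + 21)/6 = 60/6 = 10
te_Task 4 = (2 + 4·4 + 18)/6 = 36/6 = 6
te_Task 5 = (6 + 4·11 + 22)/6 = 72/6 = 12
te_Task 6 = (9 + 4·14 + 31)/6 = 96/6 = 16

Forward pass:
ES_Task 1 = 0; EF_Task 1 = 8
ES_Task 2 = 8; EF_Task 2 = 8+7 = 15
ES_Task 3 = 8; EF_Task 3 = 8+10 = 18
ES_Task 4 = max(EF_Task 2=15, EF_Task 3=18) = 18; EF_Task 4 = 18+6 = 24
ES_Task 5 = 15; EF_Task 5 = 15+12 = 27
ES_Task 6 = max(EF_Task 3=18, EF_Task 4=24, EF_Task 5=27) = 27; EF_Task 6 = 27+16 = 43
Expected project duration μ = 43 days. Critical path: Task 1 → Task 2 → Task 5 → Task 6.

43 days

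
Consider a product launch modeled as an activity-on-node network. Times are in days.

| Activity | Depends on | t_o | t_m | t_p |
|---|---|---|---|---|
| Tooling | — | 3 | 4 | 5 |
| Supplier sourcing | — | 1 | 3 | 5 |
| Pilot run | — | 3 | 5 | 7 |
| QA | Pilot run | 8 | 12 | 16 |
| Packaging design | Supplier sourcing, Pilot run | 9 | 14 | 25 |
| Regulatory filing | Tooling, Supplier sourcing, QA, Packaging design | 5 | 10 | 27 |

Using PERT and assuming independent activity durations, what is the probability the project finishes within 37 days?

0.862

te_Tooling = (3 + 4·4 + 5)/6 = 24/6 = 4; σ²_Tooling = ((5−3)/6)² = 0.111
te_Supplier sourcing = (1 + 4·3 + 5)/6 = 18/6 = 3; σ²_Supplier sourcing = ((5−1)/6)² = 0.444
te_Pilot run = (3 + 4·5 + 7)/6 = 30/6 = 5; σ²_Pilot run = ((7−3)/6)² = 0.444
te_QA = (8 + 4·12 + 16)/6 = 72/6 = 12; σ²_QA = ((16−8)/6)² = 1.778
te_Packaging design = (9 + 4·14 + 25)/6 = 90/6 = 15; σ²_Packaging design = ((25−9)/6)² = 7.111
te_Regulatory filing = (5 + 4·10 + 27)/6 = 72/6 = 12; σ²_Regulatory filing = ((27−5)/6)² = 13.444

Forward pass:
ES_Tooling = 0; EF_Tooling = 4
ES_Supplier sourcing = 0; EF_Supplier sourcing = 3
ES_Pilot run = 0; EF_Pilot run = 5
ES_QA = 5; EF_QA = 5+12 = 17
ES_Packaging design = max(EF_Supplier sourcing=3, EF_Pilot run=5) = 5; EF_Packaging design = 5+15 = 20
ES_Regulatory filing = max(EF_Tooling=4, EF_Supplier sourcing=3, EF_QA=17, EF_Packaging design=20) = 20; EF_Regulatory filing = 20+12 = 32
Expected project duration μ = 32 days. Critical path: Pilot run → Packaging design → Regulatory filing.

Variance along critical path = 0.444 + 7.111 + 13.444 = 21.000; σ = √21.000 = 4.583 days.
Z = (37 − 32) / 4.583 = 1.091
P(T ≤ 37) = Φ(1.091) ≈ 0.862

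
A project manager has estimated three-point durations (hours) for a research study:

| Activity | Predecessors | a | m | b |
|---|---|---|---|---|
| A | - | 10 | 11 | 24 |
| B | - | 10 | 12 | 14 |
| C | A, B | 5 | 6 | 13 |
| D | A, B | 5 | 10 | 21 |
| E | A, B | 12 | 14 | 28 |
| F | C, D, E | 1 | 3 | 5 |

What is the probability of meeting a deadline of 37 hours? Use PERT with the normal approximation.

0.917

te_A = (10 + 4·11 + 24)/6 = 78/6 = 13; σ²_A = ((24−10)/6)² = 5.444
te_B = (10 + 4·12 + 14)/6 = 72/6 = 12; σ²_B = ((14−10)/6)² = 0.444
te_C = (5 + 4·6 + 13)/6 = 42/6 = 7; σ²_C = ((13−5)/6)² = 1.778
te_D = (5 + 4·10 + 21)/6 = 66/6 = 11; σ²_D = ((21−5)/6)² = 7.111
te_E = (12 + 4·14 + 28)/6 = 96/6 = 16; σ²_E = ((28−12)/6)² = 7.111
te_F = (1 + 4·3 + 5)/6 = 18/6 = 3; σ²_F = ((5−1)/6)² = 0.444

Forward pass:
ES_A = 0; EF_A = 13
ES_B = 0; EF_B = 12
ES_C = max(EF_A=13, EF_B=12) = 13; EF_C = 13+7 = 20
ES_D = max(EF_A=13, EF_B=12) = 13; EF_D = 13+11 = 24
ES_E = max(EF_A=13, EF_B=12) = 13; EF_E = 13+16 = 29
ES_F = max(EF_C=20, EF_D=24, EF_E=29) = 29; EF_F = 29+3 = 32
Expected project duration μ = 32 hours. Critical path: A → E → F.

Variance along critical path = 5.444 + 7.111 + 0.444 = 13.000; σ = √13.000 = 3.606 hours.
Z = (37 − 32) / 3.606 = 1.387
P(T ≤ 37) = Φ(1.387) ≈ 0.917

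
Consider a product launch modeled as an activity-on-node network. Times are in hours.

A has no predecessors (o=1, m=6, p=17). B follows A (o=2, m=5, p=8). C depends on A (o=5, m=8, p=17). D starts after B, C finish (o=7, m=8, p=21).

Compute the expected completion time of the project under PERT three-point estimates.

te_A = (1 + 4·6 + 17)/6 = 42/6 = 7
te_B = (2 + 4·5 + 8)/6 = 30/6 = 5
te_C = (5 + 4·8 + 17)/6 = 54/6 = 9
te_D = (7 + 4·8 + 21)/6 = 60/6 = 10

Forward pass:
ES_A = 0; EF_A = 7
ES_B = 7; EF_B = 7+5 = 12
ES_C = 7; EF_C = 7+9 = 16
ES_D = max(EF_B=12, EF_C=16) = 16; EF_D = 16+10 = 26
Expected project duration μ = 26 hours. Critical path: A → C → D.

26 hours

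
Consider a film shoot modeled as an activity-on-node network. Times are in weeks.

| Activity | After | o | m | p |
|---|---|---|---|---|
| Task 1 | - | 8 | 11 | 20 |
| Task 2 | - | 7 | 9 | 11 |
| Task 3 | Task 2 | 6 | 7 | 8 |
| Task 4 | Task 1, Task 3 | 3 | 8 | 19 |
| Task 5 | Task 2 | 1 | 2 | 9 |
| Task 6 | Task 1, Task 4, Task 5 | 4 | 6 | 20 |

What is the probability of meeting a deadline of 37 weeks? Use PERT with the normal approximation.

0.851

te_Task 1 = (8 + 4·11 + 20)/6 = 72/6 = 12; σ²_Task 1 = ((20−8)/6)² = 4.000
te_Task 2 = (7 + 4·9 + 11)/6 = 54/6 = 9; σ²_Task 2 = ((11−7)/6)² = 0.444
te_Task 3 = (6 + 4·7 + 8)/6 = 42/6 = 7; σ²_Task 3 = ((8−6)/6)² = 0.111
te_Task 4 = (3 + 4·8 + 19)/6 = 54/6 = 9; σ²_Task 4 = ((19−3)/6)² = 7.111
te_Task 5 = (1 + 4·2 + 9)/6 = 18/6 = 3; σ²_Task 5 = ((9−1)/6)² = 1.778
te_Task 6 = (4 + 4·6 + 20)/6 = 48/6 = 8; σ²_Task 6 = ((20−4)/6)² = 7.111

Forward pass:
ES_Task 1 = 0; EF_Task 1 = 12
ES_Task 2 = 0; EF_Task 2 = 9
ES_Task 3 = 9; EF_Task 3 = 9+7 = 16
ES_Task 4 = max(EF_Task 1=12, EF_Task 3=16) = 16; EF_Task 4 = 16+9 = 25
ES_Task 5 = 9; EF_Task 5 = 9+3 = 12
ES_Task 6 = max(EF_Task 1=12, EF_Task 4=25, EF_Task 5=12) = 25; EF_Task 6 = 25+8 = 33
Expected project duration μ = 33 weeks. Critical path: Task 2 → Task 3 → Task 4 → Task 6.

Variance along critical path = 0.444 + 0.111 + 7.111 + 7.111 = 14.778; σ = √14.778 = 3.844 weeks.
Z = (37 − 33) / 3.844 = 1.041
P(T ≤ 37) = Φ(1.041) ≈ 0.851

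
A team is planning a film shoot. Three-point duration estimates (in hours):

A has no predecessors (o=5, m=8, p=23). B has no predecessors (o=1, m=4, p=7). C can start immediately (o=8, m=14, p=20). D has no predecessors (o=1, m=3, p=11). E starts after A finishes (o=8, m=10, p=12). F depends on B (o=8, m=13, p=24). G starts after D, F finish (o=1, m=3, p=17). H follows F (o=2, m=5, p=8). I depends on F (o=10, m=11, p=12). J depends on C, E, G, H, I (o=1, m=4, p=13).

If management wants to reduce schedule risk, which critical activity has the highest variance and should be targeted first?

F

te_A = (5 + 4·8 + 23)/6 = 60/6 = 10; σ²_A = ((23−5)/6)² = 9.000
te_B = (1 + 4·4 + 7)/6 = 24/6 = 4; σ²_B = ((7−1)/6)² = 1.000
te_C = (8 + 4·14 + 20)/6 = 84/6 = 14; σ²_C = ((20−8)/6)² = 4.000
te_D = (1 + 4·3 + 11)/6 = 24/6 = 4; σ²_D = ((11−1)/6)² = 2.778
te_E = (8 + 4·10 + 12)/6 = 60/6 = 10; σ²_E = ((12−8)/6)² = 0.444
te_F = (8 + 4·13 + 24)/6 = 84/6 = 14; σ²_F = ((24−8)/6)² = 7.111
te_G = (1 + 4·3 + 17)/6 = 30/6 = 5; σ²_G = ((17−1)/6)² = 7.111
te_H = (2 + 4·5 + 8)/6 = 30/6 = 5; σ²_H = ((8−2)/6)² = 1.000
te_I = (10 + 4·11 + 12)/6 = 66/6 = 11; σ²_I = ((12−10)/6)² = 0.111
te_J = (1 + 4·4 + 13)/6 = 30/6 = 5; σ²_J = ((13−1)/6)² = 4.000

Forward pass:
ES_A = 0; EF_A = 10
ES_B = 0; EF_B = 4
ES_C = 0; EF_C = 14
ES_D = 0; EF_D = 4
ES_E = 10; EF_E = 10+10 = 20
ES_F = 4; EF_F = 4+14 = 18
ES_G = max(EF_D=4, EF_F=18) = 18; EF_G = 18+5 = 23
ES_H = 18; EF_H = 18+5 = 23
ES_I = 18; EF_I = 18+11 = 29
ES_J = max(EF_C=14, EF_E=20, EF_G=23, EF_H=23, EF_I=29) = 29; EF_J = 29+5 = 34
Expected project duration μ = 34 hours. Critical path: B → F → I → J.

Variances on critical path: σ²_B=1.000, σ²_F=7.111, σ²_I=0.111, σ²_J=4.000.
Largest is σ²_F = 7.111.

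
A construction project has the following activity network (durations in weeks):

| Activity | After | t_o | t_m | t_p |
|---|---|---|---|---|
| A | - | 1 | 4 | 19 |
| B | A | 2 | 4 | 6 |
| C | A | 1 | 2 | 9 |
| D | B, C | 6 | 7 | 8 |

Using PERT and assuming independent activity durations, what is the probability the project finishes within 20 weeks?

0.834

te_A = (1 + 4·4 + 19)/6 = 36/6 = 6; σ²_A = ((19−1)/6)² = 9.000
te_B = (2 + 4·4 + 6)/6 = 24/6 = 4; σ²_B = ((6−2)/6)² = 0.444
te_C = (1 + 4·2 + 9)/6 = 18/6 = 3; σ²_C = ((9−1)/6)² = 1.778
te_D = (6 + 4·7 + 8)/6 = 42/6 = 7; σ²_D = ((8−6)/6)² = 0.111

Forward pass:
ES_A = 0; EF_A = 6
ES_B = 6; EF_B = 6+4 = 10
ES_C = 6; EF_C = 6+3 = 9
ES_D = max(EF_B=10, EF_C=9) = 10; EF_D = 10+7 = 17
Expected project duration μ = 17 weeks. Critical path: A → B → D.

Variance along critical path = 9.000 + 0.444 + 0.111 = 9.556; σ = √9.556 = 3.091 weeks.
Z = (20 − 17) / 3.091 = 0.970
P(T ≤ 20) = Φ(0.970) ≈ 0.834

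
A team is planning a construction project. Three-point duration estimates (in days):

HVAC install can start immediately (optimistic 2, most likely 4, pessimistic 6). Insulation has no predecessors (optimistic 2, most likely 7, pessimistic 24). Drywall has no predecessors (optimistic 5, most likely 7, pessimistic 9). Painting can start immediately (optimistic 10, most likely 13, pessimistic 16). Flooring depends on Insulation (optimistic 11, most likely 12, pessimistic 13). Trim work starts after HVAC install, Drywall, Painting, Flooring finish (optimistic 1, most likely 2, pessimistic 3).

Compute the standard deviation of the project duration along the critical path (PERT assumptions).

3.70 days

te_HVAC install = (2 + 4·4 + 6)/6 = 24/6 = 4; σ²_HVAC install = ((6−2)/6)² = 0.444
te_Insulation = (2 + 4·7 + 24)/6 = 54/6 = 9; σ²_Insulation = ((24−2)/6)² = 13.444
te_Drywall = (5 + 4·7 + 9)/6 = 42/6 = 7; σ²_Drywall = ((9−5)/6)² = 0.444
te_Painting = (10 + 4·13 + 16)/6 = 78/6 = 13; σ²_Painting = ((16−10)/6)² = 1.000
te_Flooring = (11 + 4·12 + 13)/6 = 72/6 = 12; σ²_Flooring = ((13−11)/6)² = 0.111
te_Trim work = (1 + 4·2 + 3)/6 = 12/6 = 2; σ²_Trim work = ((3−1)/6)² = 0.111

Forward pass:
ES_HVAC install = 0; EF_HVAC install = 4
ES_Insulation = 0; EF_Insulation = 9
ES_Drywall = 0; EF_Drywall = 7
ES_Painting = 0; EF_Painting = 13
ES_Flooring = 9; EF_Flooring = 9+12 = 21
ES_Trim work = max(EF_HVAC install=4, EF_Drywall=7, EF_Painting=13, EF_Flooring=21) = 21; EF_Trim work = 21+2 = 23
Expected project duration μ = 23 days. Critical path: Insulation → Flooring → Trim work.

Variance along critical path = 13.444 + 0.111 + 0.111 = 13.667
σ = √13.667 = 3.697 days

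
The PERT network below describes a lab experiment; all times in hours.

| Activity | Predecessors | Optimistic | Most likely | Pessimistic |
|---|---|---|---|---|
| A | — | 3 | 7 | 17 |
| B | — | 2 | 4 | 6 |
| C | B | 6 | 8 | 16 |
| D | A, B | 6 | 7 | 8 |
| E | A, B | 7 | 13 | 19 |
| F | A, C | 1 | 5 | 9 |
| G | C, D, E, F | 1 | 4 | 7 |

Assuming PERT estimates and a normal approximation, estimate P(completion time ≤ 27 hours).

te_A = (3 + 4·7 + 17)/6 = 48/6 = 8; σ²_A = ((17−3)/6)² = 5.444
te_B = (2 + 4·4 + 6)/6 = 24/6 = 4; σ²_B = ((6−2)/6)² = 0.444
te_C = (6 + 4·8 + 16)/6 = 54/6 = 9; σ²_C = ((16−6)/6)² = 2.778
te_D = (6 + 4·7 + 8)/6 = 42/6 = 7; σ²_D = ((8−6)/6)² = 0.111
te_E = (7 + 4·13 + 19)/6 = 78/6 = 13; σ²_E = ((19−7)/6)² = 4.000
te_F = (1 + 4·5 + 9)/6 = 30/6 = 5; σ²_F = ((9−1)/6)² = 1.778
te_G = (1 + 4·4 + 7)/6 = 24/6 = 4; σ²_G = ((7−1)/6)² = 1.000

Forward pass:
ES_A = 0; EF_A = 8
ES_B = 0; EF_B = 4
ES_C = 4; EF_C = 4+9 = 13
ES_D = max(EF_A=8, EF_B=4) = 8; EF_D = 8+7 = 15
ES_E = max(EF_A=8, EF_B=4) = 8; EF_E = 8+13 = 21
ES_F = max(EF_A=8, EF_C=13) = 13; EF_F = 13+5 = 18
ES_G = max(EF_C=13, EF_D=15, EF_E=21, EF_F=18) = 21; EF_G = 21+4 = 25
Expected project duration μ = 25 hours. Critical path: A → E → G.

Variance along critical path = 5.444 + 4.000 + 1.000 = 10.444; σ = √10.444 = 3.232 hours.
Z = (27 − 25) / 3.232 = 0.619
P(T ≤ 27) = Φ(0.619) ≈ 0.732

0.732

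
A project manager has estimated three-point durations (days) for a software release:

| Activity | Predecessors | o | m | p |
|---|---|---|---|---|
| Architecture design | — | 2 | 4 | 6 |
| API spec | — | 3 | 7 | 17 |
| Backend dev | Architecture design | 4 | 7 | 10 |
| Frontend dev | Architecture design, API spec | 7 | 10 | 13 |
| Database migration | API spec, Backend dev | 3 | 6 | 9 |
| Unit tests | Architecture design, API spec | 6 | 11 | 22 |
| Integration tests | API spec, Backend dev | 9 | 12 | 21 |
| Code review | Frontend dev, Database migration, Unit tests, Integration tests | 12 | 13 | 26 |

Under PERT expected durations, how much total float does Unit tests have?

te_Architecture design = (2 + 4·4 + 6)/6 = 24/6 = 4
te_API spec = (3 + 4·7 + 17)/6 = 48/6 = 8
te_Backend dev = (4 + 4·7 + 10)/6 = 42/6 = 7
te_Frontend dev = (7 + 4·10 + 13)/6 = 60/6 = 10
te_Database migration = (3 + 4·6 + 9)/6 = 36/6 = 6
te_Unit tests = (6 + 4·11 + 22)/6 = 72/6 = 12
te_Integration tests = (9 + 4·12 + 21)/6 = 78/6 = 13
te_Code review = (12 + 4·13 + 26)/6 = 90/6 = 15

Forward pass:
ES_Architecture design = 0; EF_Architecture design = 4
ES_API spec = 0; EF_API spec = 8
ES_Backend dev = 4; EF_Backend dev = 4+7 = 11
ES_Frontend dev = max(EF_Architecture design=4, EF_API spec=8) = 8; EF_Frontend dev = 8+10 = 18
ES_Database migration = max(EF_API spec=8, EF_Backend dev=11) = 11; EF_Database migration = 11+6 = 17
ES_Unit tests = max(EF_Architecture design=4, EF_API spec=8) = 8; EF_Unit tests = 8+12 = 20
ES_Integration tests = max(EF_API spec=8, EF_Backend dev=11) = 11; EF_Integration tests = 11+13 = 24
ES_Code review = max(EF_Frontend dev=18, EF_Database migration=17, EF_Unit tests=20, EF_Integration tests=24) = 24; EF_Code review = 24+15 = 39
Expected project duration μ = 39 days. Critical path: Architecture design → Backend dev → Integration tests → Code review.

Backward pass:
LF_Code review = 39; LS_Code review = 39−15 = 24
LF_Integration tests = LS_Code review = 24; LS_Integration tests = 24−13 = 11
LF_Unit tests = LS_Code review = 24; LS_Unit tests = 24−12 = 12
LF_Database migration = LS_Code review = 24; LS_Database migration = 24−6 = 18
LF_Frontend dev = LS_Code review = 24; LS_Frontend dev = 24−10 = 14
LF_Backend dev = min(LS_Database migration=18, LS_Integration tests=11) = 11; LS_Backend dev = 11−7 = 4
LF_API spec = min(LS_Frontend dev=14, LS_Database migration=18, LS_Unit tests=12, LS_Integration tests=11) = 11; LS_API spec = 11−8 = 3
LF_Architecture design = min(LS_Backend dev=4, LS_Frontend dev=14, LS_Unit tests=12) = 4; LS_Architecture design = 4−4 = 0
Slack_Unit tests = LS_Unit tests − ES_Unit tests = 12 − 8 = 4

4 days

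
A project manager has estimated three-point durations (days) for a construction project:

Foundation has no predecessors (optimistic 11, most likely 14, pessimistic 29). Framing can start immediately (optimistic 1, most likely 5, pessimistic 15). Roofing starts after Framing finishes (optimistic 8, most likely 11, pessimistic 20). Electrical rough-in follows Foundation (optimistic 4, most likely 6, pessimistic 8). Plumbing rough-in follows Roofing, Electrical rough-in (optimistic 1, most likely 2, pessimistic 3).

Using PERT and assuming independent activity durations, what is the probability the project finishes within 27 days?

0.834

te_Foundation = (11 + 4·14 + 29)/6 = 96/6 = 16; σ²_Foundation = ((29−11)/6)² = 9.000
te_Framing = (1 + 4·5 + 15)/6 = 36/6 = 6; σ²_Framing = ((15−1)/6)² = 5.444
te_Roofing = (8 + 4·11 + 20)/6 = 72/6 = 12; σ²_Roofing = ((20−8)/6)² = 4.000
te_Electrical rough-in = (4 + 4·6 + 8)/6 = 36/6 = 6; σ²_Electrical rough-in = ((8−4)/6)² = 0.444
te_Plumbing rough-in = (1 + 4·2 + 3)/6 = 12/6 = 2; σ²_Plumbing rough-in = ((3−1)/6)² = 0.111

Forward pass:
ES_Foundation = 0; EF_Foundation = 16
ES_Framing = 0; EF_Framing = 6
ES_Roofing = 6; EF_Roofing = 6+12 = 18
ES_Electrical rough-in = 16; EF_Electrical rough-in = 16+6 = 22
ES_Plumbing rough-in = max(EF_Roofing=18, EF_Electrical rough-in=22) = 22; EF_Plumbing rough-in = 22+2 = 24
Expected project duration μ = 24 days. Critical path: Foundation → Electrical rough-in → Plumbing rough-in.

Variance along critical path = 9.000 + 0.444 + 0.111 = 9.556; σ = √9.556 = 3.091 days.
Z = (27 − 24) / 3.091 = 0.970
P(T ≤ 27) = Φ(0.970) ≈ 0.834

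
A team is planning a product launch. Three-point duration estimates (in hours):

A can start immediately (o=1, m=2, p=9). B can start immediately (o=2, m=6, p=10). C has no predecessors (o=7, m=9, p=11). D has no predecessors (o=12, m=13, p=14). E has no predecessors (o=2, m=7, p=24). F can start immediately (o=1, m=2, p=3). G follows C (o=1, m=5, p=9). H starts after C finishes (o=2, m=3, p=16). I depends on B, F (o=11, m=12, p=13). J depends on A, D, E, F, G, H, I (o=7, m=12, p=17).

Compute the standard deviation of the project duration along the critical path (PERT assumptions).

te_A = (1 + 4·2 + 9)/6 = 18/6 = 3; σ²_A = ((9−1)/6)² = 1.778
te_B = (2 + 4·6 + 10)/6 = 36/6 = 6; σ²_B = ((10−2)/6)² = 1.778
te_C = (7 + 4·9 + 11)/6 = 54/6 = 9; σ²_C = ((11−7)/6)² = 0.444
te_D = (12 + 4·13 + 14)/6 = 78/6 = 13; σ²_D = ((14−12)/6)² = 0.111
te_E = (2 + 4·7 + 24)/6 = 54/6 = 9; σ²_E = ((24−2)/6)² = 13.444
te_F = (1 + 4·2 + 3)/6 = 12/6 = 2; σ²_F = ((3−1)/6)² = 0.111
te_G = (1 + 4·5 + 9)/6 = 30/6 = 5; σ²_G = ((9−1)/6)² = 1.778
te_H = (2 + 4·3 + 16)/6 = 30/6 = 5; σ²_H = ((16−2)/6)² = 5.444
te_I = (11 + 4·12 + 13)/6 = 72/6 = 12; σ²_I = ((13−11)/6)² = 0.111
te_J = (7 + 4·12 + 17)/6 = 72/6 = 12; σ²_J = ((17−7)/6)² = 2.778

Forward pass:
ES_A = 0; EF_A = 3
ES_B = 0; EF_B = 6
ES_C = 0; EF_C = 9
ES_D = 0; EF_D = 13
ES_E = 0; EF_E = 9
ES_F = 0; EF_F = 2
ES_G = 9; EF_G = 9+5 = 14
ES_H = 9; EF_H = 9+5 = 14
ES_I = max(EF_B=6, EF_F=2) = 6; EF_I = 6+12 = 18
ES_J = max(EF_A=3, EF_D=13, EF_E=9, EF_F=2, EF_G=14, EF_H=14, EF_I=18) = 18; EF_J = 18+12 = 30
Expected project duration μ = 30 hours. Critical path: B → I → J.

Variance along critical path = 1.778 + 0.111 + 2.778 = 4.667
σ = √4.667 = 2.160 hours

2.16 hours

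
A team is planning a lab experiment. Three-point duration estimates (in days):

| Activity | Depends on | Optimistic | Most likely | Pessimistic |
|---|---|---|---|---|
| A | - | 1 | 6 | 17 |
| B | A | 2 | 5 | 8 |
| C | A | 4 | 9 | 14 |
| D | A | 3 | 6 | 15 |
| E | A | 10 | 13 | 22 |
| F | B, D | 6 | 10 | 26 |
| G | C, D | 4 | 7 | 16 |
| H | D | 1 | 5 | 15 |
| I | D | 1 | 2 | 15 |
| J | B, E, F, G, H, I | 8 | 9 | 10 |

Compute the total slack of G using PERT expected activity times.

2 days

te_A = (1 + 4·6 + 17)/6 = 42/6 = 7
te_B = (2 + 4·5 + 8)/6 = 30/6 = 5
te_C = (4 + 4·9 + 14)/6 = 54/6 = 9
te_D = (3 + 4·6 + 15)/6 = 42/6 = 7
te_E = (10 + 4·13 + 22)/6 = 84/6 = 14
te_F = (6 + 4·10 + 26)/6 = 72/6 = 12
te_G = (4 + 4·7 + 16)/6 = 48/6 = 8
te_H = (1 + 4·5 + 15)/6 = 36/6 = 6
te_I = (1 + 4·2 + 15)/6 = 24/6 = 4
te_J = (8 + 4·9 + 10)/6 = 54/6 = 9

Forward pass:
ES_A = 0; EF_A = 7
ES_B = 7; EF_B = 7+5 = 12
ES_C = 7; EF_C = 7+9 = 16
ES_D = 7; EF_D = 7+7 = 14
ES_E = 7; EF_E = 7+14 = 21
ES_F = max(EF_B=12, EF_D=14) = 14; EF_F = 14+12 = 26
ES_G = max(EF_C=16, EF_D=14) = 16; EF_G = 16+8 = 24
ES_H = 14; EF_H = 14+6 = 20
ES_I = 14; EF_I = 14+4 = 18
ES_J = max(EF_B=12, EF_E=21, EF_F=26, EF_G=24, EF_H=20, EF_I=18) = 26; EF_J = 26+9 = 35
Expected project duration μ = 35 days. Critical path: A → D → F → J.

Backward pass:
LF_J = 35; LS_J = 35−9 = 26
LF_I = LS_J = 26; LS_I = 26−4 = 22
LF_H = LS_J = 26; LS_H = 26−6 = 20
LF_G = LS_J = 26; LS_G = 26−8 = 18
LF_F = LS_J = 26; LS_F = 26−12 = 14
LF_E = LS_J = 26; LS_E = 26−14 = 12
LF_D = min(LS_F=14, LS_G=18, LS_H=20, LS_I=22) = 14; LS_D = 14−7 = 7
LF_C = LS_G = 18; LS_C = 18−9 = 9
LF_B = min(LS_F=14, LS_J=26) = 14; LS_B = 14−5 = 9
LF_A = min(LS_B=9, LS_C=9, LS_D=7, LS_E=12) = 7; LS_A = 7−7 = 0
Slack_G = LS_G − ES_G = 18 − 16 = 2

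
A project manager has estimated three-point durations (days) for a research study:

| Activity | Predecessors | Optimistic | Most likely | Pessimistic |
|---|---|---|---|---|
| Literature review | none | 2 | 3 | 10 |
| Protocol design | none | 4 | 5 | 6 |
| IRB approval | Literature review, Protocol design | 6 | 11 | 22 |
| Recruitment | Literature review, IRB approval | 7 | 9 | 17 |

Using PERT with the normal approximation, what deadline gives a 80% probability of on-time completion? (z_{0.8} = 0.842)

29.7 days

te_Literature review = (2 + 4·3 + 10)/6 = 24/6 = 4; σ²_Literature review = ((10−2)/6)² = 1.778
te_Protocol design = (4 + 4·5 + 6)/6 = 30/6 = 5; σ²_Protocol design = ((6−4)/6)² = 0.111
te_IRB approval = (6 + 4·11 + 22)/6 = 72/6 = 12; σ²_IRB approval = ((22−6)/6)² = 7.111
te_Recruitment = (7 + 4·9 + 17)/6 = 60/6 = 10; σ²_Recruitment = ((17−7)/6)² = 2.778

Forward pass:
ES_Literature review = 0; EF_Literature review = 4
ES_Protocol design = 0; EF_Protocol design = 5
ES_IRB approval = max(EF_Literature review=4, EF_Protocol design=5) = 5; EF_IRB approval = 5+12 = 17
ES_Recruitment = max(EF_Literature review=4, EF_IRB approval=17) = 17; EF_Recruitment = 17+10 = 27
Expected project duration μ = 27 days. Critical path: Protocol design → IRB approval → Recruitment.

Variance along critical path = 0.111 + 7.111 + 2.778 = 10.000; σ = 3.162 days.
D = μ + z·σ = 27 + 0.842·3.162 = 29.7 days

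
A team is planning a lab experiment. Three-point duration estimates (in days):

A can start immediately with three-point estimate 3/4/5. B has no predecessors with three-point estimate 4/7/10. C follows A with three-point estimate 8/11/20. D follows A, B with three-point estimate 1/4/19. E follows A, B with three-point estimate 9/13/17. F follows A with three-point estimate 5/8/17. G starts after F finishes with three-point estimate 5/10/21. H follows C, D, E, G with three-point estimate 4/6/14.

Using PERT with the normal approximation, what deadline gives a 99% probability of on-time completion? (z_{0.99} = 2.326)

te_A = (3 + 4·4 + 5)/6 = 24/6 = 4; σ²_A = ((5−3)/6)² = 0.111
te_B = (4 + 4·7 + 10)/6 = 42/6 = 7; σ²_B = ((10−4)/6)² = 1.000
te_C = (8 + 4·11 + 20)/6 = 72/6 = 12; σ²_C = ((20−8)/6)² = 4.000
te_D = (1 + 4·4 + 19)/6 = 36/6 = 6; σ²_D = ((19−1)/6)² = 9.000
te_E = (9 + 4·13 + 17)/6 = 78/6 = 13; σ²_E = ((17−9)/6)² = 1.778
te_F = (5 + 4·8 + 17)/6 = 54/6 = 9; σ²_F = ((17−5)/6)² = 4.000
te_G = (5 + 4·10 + 21)/6 = 66/6 = 11; σ²_G = ((21−5)/6)² = 7.111
te_H = (4 + 4·6 + 14)/6 = 42/6 = 7; σ²_H = ((14−4)/6)² = 2.778

Forward pass:
ES_A = 0; EF_A = 4
ES_B = 0; EF_B = 7
ES_C = 4; EF_C = 4+12 = 16
ES_D = max(EF_A=4, EF_B=7) = 7; EF_D = 7+6 = 13
ES_E = max(EF_A=4, EF_B=7) = 7; EF_E = 7+13 = 20
ES_F = 4; EF_F = 4+9 = 13
ES_G = 13; EF_G = 13+11 = 24
ES_H = max(EF_C=16, EF_D=13, EF_E=20, EF_G=24) = 24; EF_H = 24+7 = 31
Expected project duration μ = 31 days. Critical path: A → F → G → H.

Variance along critical path = 0.111 + 4.000 + 7.111 + 2.778 = 14.000; σ = 3.742 days.
D = μ + z·σ = 31 + 2.326·3.742 = 39.7 days

39.7 days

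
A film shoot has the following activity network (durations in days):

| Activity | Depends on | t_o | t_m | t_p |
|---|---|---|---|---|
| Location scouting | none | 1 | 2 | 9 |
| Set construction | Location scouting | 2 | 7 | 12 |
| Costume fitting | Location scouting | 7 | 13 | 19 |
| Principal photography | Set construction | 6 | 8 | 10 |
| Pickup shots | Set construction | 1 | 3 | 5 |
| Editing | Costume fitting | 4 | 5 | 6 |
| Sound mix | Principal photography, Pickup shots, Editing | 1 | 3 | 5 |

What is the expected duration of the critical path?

24 days

te_Location scouting = (1 + 4·2 + 9)/6 = 18/6 = 3
te_Set construction = (2 + 4·7 + 12)/6 = 42/6 = 7
te_Costume fitting = (7 + 4·13 + 19)/6 = 78/6 = 13
te_Principal photography = (6 + 4·8 + 10)/6 = 48/6 = 8
te_Pickup shots = (1 + 4·3 + 5)/6 = 18/6 = 3
te_Editing = (4 + 4·5 + 6)/6 = 30/6 = 5
te_Sound mix = (1 + 4·3 + 5)/6 = 18/6 = 3

Forward pass:
ES_Location scouting = 0; EF_Location scouting = 3
ES_Set construction = 3; EF_Set construction = 3+7 = 10
ES_Costume fitting = 3; EF_Costume fitting = 3+13 = 16
ES_Principal photography = 10; EF_Principal photography = 10+8 = 18
ES_Pickup shots = 10; EF_Pickup shots = 10+3 = 13
ES_Editing = 16; EF_Editing = 16+5 = 21
ES_Sound mix = max(EF_Principal photography=18, EF_Pickup shots=13, EF_Editing=21) = 21; EF_Sound mix = 21+3 = 24
Expected project duration μ = 24 days. Critical path: Location scouting → Costume fitting → Editing → Sound mix.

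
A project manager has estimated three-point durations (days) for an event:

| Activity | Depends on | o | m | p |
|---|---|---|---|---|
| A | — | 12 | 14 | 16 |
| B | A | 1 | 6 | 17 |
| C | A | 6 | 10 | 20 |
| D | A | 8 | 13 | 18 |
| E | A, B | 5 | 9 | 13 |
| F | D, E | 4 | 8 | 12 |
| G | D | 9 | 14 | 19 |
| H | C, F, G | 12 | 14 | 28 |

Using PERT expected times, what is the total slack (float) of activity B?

3 days

te_A = (12 + 4·14 + 16)/6 = 84/6 = 14
te_B = (1 + 4·6 + 17)/6 = 42/6 = 7
te_C = (6 + 4·10 + 20)/6 = 66/6 = 11
te_D = (8 + 4·13 + 18)/6 = 78/6 = 13
te_E = (5 + 4·9 + 13)/6 = 54/6 = 9
te_F = (4 + 4·8 + 12)/6 = 48/6 = 8
te_G = (9 + 4·14 + 19)/6 = 84/6 = 14
te_H = (12 + 4·14 + 28)/6 = 96/6 = 16

Forward pass:
ES_A = 0; EF_A = 14
ES_B = 14; EF_B = 14+7 = 21
ES_C = 14; EF_C = 14+11 = 25
ES_D = 14; EF_D = 14+13 = 27
ES_E = max(EF_A=14, EF_B=21) = 21; EF_E = 21+9 = 30
ES_F = max(EF_D=27, EF_E=30) = 30; EF_F = 30+8 = 38
ES_G = 27; EF_G = 27+14 = 41
ES_H = max(EF_C=25, EF_F=38, EF_G=41) = 41; EF_H = 41+16 = 57
Expected project duration μ = 57 days. Critical path: A → D → G → H.

Backward pass:
LF_H = 57; LS_H = 57−16 = 41
LF_G = LS_H = 41; LS_G = 41−14 = 27
LF_F = LS_H = 41; LS_F = 41−8 = 33
LF_E = LS_F = 33; LS_E = 33−9 = 24
LF_D = min(LS_F=33, LS_G=27) = 27; LS_D = 27−13 = 14
LF_C = LS_H = 41; LS_C = 41−11 = 30
LF_B = LS_E = 24; LS_B = 24−7 = 17
LF_A = min(LS_B=17, LS_C=30, LS_D=14, LS_E=24) = 14; LS_A = 14−14 = 0
Slack_B = LS_B − ES_B = 17 − 14 = 3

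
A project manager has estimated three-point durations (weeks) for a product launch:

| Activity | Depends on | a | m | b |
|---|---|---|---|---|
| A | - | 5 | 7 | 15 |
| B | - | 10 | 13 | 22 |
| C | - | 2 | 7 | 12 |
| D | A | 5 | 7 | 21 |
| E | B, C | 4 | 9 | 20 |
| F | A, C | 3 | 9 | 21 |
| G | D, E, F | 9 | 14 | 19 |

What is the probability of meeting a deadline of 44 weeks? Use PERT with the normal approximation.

0.946

te_A = (5 + 4·7 + 15)/6 = 48/6 = 8; σ²_A = ((15−5)/6)² = 2.778
te_B = (10 + 4·13 + 22)/6 = 84/6 = 14; σ²_B = ((22−10)/6)² = 4.000
te_C = (2 + 4·7 + 12)/6 = 42/6 = 7; σ²_C = ((12−2)/6)² = 2.778
te_D = (5 + 4·7 + 21)/6 = 54/6 = 9; σ²_D = ((21−5)/6)² = 7.111
te_E = (4 + 4·9 + 20)/6 = 60/6 = 10; σ²_E = ((20−4)/6)² = 7.111
te_F = (3 + 4·9 + 21)/6 = 60/6 = 10; σ²_F = ((21−3)/6)² = 9.000
te_G = (9 + 4·14 + 19)/6 = 84/6 = 14; σ²_G = ((19−9)/6)² = 2.778

Forward pass:
ES_A = 0; EF_A = 8
ES_B = 0; EF_B = 14
ES_C = 0; EF_C = 7
ES_D = 8; EF_D = 8+9 = 17
ES_E = max(EF_B=14, EF_C=7) = 14; EF_E = 14+10 = 24
ES_F = max(EF_A=8, EF_C=7) = 8; EF_F = 8+10 = 18
ES_G = max(EF_D=17, EF_E=24, EF_F=18) = 24; EF_G = 24+14 = 38
Expected project duration μ = 38 weeks. Critical path: B → E → G.

Variance along critical path = 4.000 + 7.111 + 2.778 = 13.889; σ = √13.889 = 3.727 weeks.
Z = (44 − 38) / 3.727 = 1.610
P(T ≤ 44) = Φ(1.610) ≈ 0.946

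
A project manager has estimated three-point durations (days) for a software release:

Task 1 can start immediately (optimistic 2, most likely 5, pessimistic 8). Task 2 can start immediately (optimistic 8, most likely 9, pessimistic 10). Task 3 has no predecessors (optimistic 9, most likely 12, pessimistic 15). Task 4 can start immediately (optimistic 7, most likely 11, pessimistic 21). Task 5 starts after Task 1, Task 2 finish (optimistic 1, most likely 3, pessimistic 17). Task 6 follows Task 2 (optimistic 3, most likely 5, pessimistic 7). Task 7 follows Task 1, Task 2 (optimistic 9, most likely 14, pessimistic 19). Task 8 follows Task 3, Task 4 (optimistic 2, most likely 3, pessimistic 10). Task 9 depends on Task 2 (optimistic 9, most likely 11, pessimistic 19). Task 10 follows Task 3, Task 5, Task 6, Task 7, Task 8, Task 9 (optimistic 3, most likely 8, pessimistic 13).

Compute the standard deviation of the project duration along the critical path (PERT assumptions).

te_Task 1 = (2 + 4·5 + 8)/6 = 30/6 = 5; σ²_Task 1 = ((8−2)/6)² = 1.000
te_Task 2 = (8 + 4·9 + 10)/6 = 54/6 = 9; σ²_Task 2 = ((10−8)/6)² = 0.111
te_Task 3 = (9 + 4·12 + 15)/6 = 72/6 = 12; σ²_Task 3 = ((15−9)/6)² = 1.000
te_Task 4 = (7 + 4·11 + 21)/6 = 72/6 = 12; σ²_Task 4 = ((21−7)/6)² = 5.444
te_Task 5 = (1 + 4·3 + 17)/6 = 30/6 = 5; σ²_Task 5 = ((17−1)/6)² = 7.111
te_Task 6 = (3 + 4·5 + 7)/6 = 30/6 = 5; σ²_Task 6 = ((7−3)/6)² = 0.444
te_Task 7 = (9 + 4·14 + 19)/6 = 84/6 = 14; σ²_Task 7 = ((19−9)/6)² = 2.778
te_Task 8 = (2 + 4·3 + 10)/6 = 24/6 = 4; σ²_Task 8 = ((10−2)/6)² = 1.778
te_Task 9 = (9 + 4·11 + 19)/6 = 72/6 = 12; σ²_Task 9 = ((19−9)/6)² = 2.778
te_Task 10 = (3 + 4·8 + 13)/6 = 48/6 = 8; σ²_Task 10 = ((13−3)/6)² = 2.778

Forward pass:
ES_Task 1 = 0; EF_Task 1 = 5
ES_Task 2 = 0; EF_Task 2 = 9
ES_Task 3 = 0; EF_Task 3 = 12
ES_Task 4 = 0; EF_Task 4 = 12
ES_Task 5 = max(EF_Task 1=5, EF_Task 2=9) = 9; EF_Task 5 = 9+5 = 14
ES_Task 6 = 9; EF_Task 6 = 9+5 = 14
ES_Task 7 = max(EF_Task 1=5, EF_Task 2=9) = 9; EF_Task 7 = 9+14 = 23
ES_Task 8 = max(EF_Task 3=12, EF_Task 4=12) = 12; EF_Task 8 = 12+4 = 16
ES_Task 9 = 9; EF_Task 9 = 9+12 = 21
ES_Task 10 = max(EF_Task 3=12, EF_Task 5=14, EF_Task 6=14, EF_Task 7=23, EF_Task 8=16, EF_Task 9=21) = 23; EF_Task 10 = 23+8 = 31
Expected project duration μ = 31 days. Critical path: Task 2 → Task 7 → Task 10.

Variance along critical path = 0.111 + 2.778 + 2.778 = 5.667
σ = √5.667 = 2.380 days

2.38 days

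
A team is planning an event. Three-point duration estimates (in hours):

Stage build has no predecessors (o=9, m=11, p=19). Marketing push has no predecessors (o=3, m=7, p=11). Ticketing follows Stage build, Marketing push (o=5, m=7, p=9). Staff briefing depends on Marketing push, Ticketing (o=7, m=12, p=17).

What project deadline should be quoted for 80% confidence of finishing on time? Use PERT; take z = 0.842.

33.1 hours

te_Stage build = (9 + 4·11 + 19)/6 = 72/6 = 12; σ²_Stage build = ((19−9)/6)² = 2.778
te_Marketing push = (3 + 4·7 + 11)/6 = 42/6 = 7; σ²_Marketing push = ((11−3)/6)² = 1.778
te_Ticketing = (5 + 4·7 + 9)/6 = 42/6 = 7; σ²_Ticketing = ((9−5)/6)² = 0.444
te_Staff briefing = (7 + 4·12 + 17)/6 = 72/6 = 12; σ²_Staff briefing = ((17−7)/6)² = 2.778

Forward pass:
ES_Stage build = 0; EF_Stage build = 12
ES_Marketing push = 0; EF_Marketing push = 7
ES_Ticketing = max(EF_Stage build=12, EF_Marketing push=7) = 12; EF_Ticketing = 12+7 = 19
ES_Staff briefing = max(EF_Marketing push=7, EF_Ticketing=19) = 19; EF_Staff briefing = 19+12 = 31
Expected project duration μ = 31 hours. Critical path: Stage build → Ticketing → Staff briefing.

Variance along critical path = 2.778 + 0.444 + 2.778 = 6.000; σ = 2.449 hours.
D = μ + z·σ = 31 + 0.842·2.449 = 33.1 hours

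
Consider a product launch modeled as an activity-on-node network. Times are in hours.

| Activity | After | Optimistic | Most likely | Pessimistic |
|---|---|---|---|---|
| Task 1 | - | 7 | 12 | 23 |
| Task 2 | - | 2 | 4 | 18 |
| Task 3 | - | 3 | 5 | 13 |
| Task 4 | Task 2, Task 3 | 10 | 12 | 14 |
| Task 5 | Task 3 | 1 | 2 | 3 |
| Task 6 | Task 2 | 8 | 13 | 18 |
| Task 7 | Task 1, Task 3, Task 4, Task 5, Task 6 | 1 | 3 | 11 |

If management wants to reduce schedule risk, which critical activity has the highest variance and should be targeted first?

te_Task 1 = (7 + 4·12 + 23)/6 = 78/6 = 13; σ²_Task 1 = ((23−7)/6)² = 7.111
te_Task 2 = (2 + 4·4 + 18)/6 = 36/6 = 6; σ²_Task 2 = ((18−2)/6)² = 7.111
te_Task 3 = (3 + 4·5 + 13)/6 = 36/6 = 6; σ²_Task 3 = ((13−3)/6)² = 2.778
te_Task 4 = (10 + 4·12 + 14)/6 = 72/6 = 12; σ²_Task 4 = ((14−10)/6)² = 0.444
te_Task 5 = (1 + 4·2 + 3)/6 = 12/6 = 2; σ²_Task 5 = ((3−1)/6)² = 0.111
te_Task 6 = (8 + 4·13 + 18)/6 = 78/6 = 13; σ²_Task 6 = ((18−8)/6)² = 2.778
te_Task 7 = (1 + 4·3 + 11)/6 = 24/6 = 4; σ²_Task 7 = ((11−1)/6)² = 2.778

Forward pass:
ES_Task 1 = 0; EF_Task 1 = 13
ES_Task 2 = 0; EF_Task 2 = 6
ES_Task 3 = 0; EF_Task 3 = 6
ES_Task 4 = max(EF_Task 2=6, EF_Task 3=6) = 6; EF_Task 4 = 6+12 = 18
ES_Task 5 = 6; EF_Task 5 = 6+2 = 8
ES_Task 6 = 6; EF_Task 6 = 6+13 = 19
ES_Task 7 = max(EF_Task 1=13, EF_Task 3=6, EF_Task 4=18, EF_Task 5=8, EF_Task 6=19) = 19; EF_Task 7 = 19+4 = 23
Expected project duration μ = 23 hours. Critical path: Task 2 → Task 6 → Task 7.

Variances on critical path: σ²_Task 2=7.111, σ²_Task 6=2.778, σ²_Task 7=2.778.
Largest is σ²_Task 2 = 7.111.

Task 2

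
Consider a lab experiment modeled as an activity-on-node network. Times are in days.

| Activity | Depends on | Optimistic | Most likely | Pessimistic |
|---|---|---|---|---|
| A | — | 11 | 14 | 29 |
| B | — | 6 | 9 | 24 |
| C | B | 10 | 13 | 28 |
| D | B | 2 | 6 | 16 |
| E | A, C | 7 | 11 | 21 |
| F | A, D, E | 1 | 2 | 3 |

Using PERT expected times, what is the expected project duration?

40 days

te_A = (11 + 4·14 + 29)/6 = 96/6 = 16
te_B = (6 + 4·9 + 24)/6 = 66/6 = 11
te_C = (10 + 4·13 + 28)/6 = 90/6 = 15
te_D = (2 + 4·6 + 16)/6 = 42/6 = 7
te_E = (7 + 4·11 + 21)/6 = 72/6 = 12
te_F = (1 + 4·2 + 3)/6 = 12/6 = 2

Forward pass:
ES_A = 0; EF_A = 16
ES_B = 0; EF_B = 11
ES_C = 11; EF_C = 11+15 = 26
ES_D = 11; EF_D = 11+7 = 18
ES_E = max(EF_A=16, EF_C=26) = 26; EF_E = 26+12 = 38
ES_F = max(EF_A=16, EF_D=18, EF_E=38) = 38; EF_F = 38+2 = 40
Expected project duration μ = 40 days. Critical path: B → C → E → F.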